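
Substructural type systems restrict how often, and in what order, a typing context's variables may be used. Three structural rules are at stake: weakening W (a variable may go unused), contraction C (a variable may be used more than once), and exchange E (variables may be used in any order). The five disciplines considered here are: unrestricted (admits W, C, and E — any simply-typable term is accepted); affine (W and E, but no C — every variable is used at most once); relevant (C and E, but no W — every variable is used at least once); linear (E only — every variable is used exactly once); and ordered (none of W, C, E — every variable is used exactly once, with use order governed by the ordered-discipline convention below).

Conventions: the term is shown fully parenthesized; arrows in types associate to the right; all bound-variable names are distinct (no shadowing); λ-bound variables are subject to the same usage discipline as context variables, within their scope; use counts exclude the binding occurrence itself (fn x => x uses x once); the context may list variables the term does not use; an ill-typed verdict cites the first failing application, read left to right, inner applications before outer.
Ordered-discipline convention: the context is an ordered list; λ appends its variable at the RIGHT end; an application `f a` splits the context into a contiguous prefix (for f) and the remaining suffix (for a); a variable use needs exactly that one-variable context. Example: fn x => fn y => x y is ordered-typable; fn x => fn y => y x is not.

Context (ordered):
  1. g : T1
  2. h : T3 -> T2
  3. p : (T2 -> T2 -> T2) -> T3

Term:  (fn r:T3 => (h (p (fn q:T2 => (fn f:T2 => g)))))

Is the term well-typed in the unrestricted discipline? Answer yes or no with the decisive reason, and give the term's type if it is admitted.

no — not simply typable
usage: g: 1×; h: 1×; p: 1×; r (λ-bound): 0×; q (λ-bound): 0×; f (λ-bound): 0×
uses in reading order: h, p, g
typing: ill-typed: an application expects T2 -> T2 -> T2 but receives T2 -> T2 -> T1
summary: ordered ✗ | linear ✗ | affine ✗ | relevant ✗ | unrestricted ✗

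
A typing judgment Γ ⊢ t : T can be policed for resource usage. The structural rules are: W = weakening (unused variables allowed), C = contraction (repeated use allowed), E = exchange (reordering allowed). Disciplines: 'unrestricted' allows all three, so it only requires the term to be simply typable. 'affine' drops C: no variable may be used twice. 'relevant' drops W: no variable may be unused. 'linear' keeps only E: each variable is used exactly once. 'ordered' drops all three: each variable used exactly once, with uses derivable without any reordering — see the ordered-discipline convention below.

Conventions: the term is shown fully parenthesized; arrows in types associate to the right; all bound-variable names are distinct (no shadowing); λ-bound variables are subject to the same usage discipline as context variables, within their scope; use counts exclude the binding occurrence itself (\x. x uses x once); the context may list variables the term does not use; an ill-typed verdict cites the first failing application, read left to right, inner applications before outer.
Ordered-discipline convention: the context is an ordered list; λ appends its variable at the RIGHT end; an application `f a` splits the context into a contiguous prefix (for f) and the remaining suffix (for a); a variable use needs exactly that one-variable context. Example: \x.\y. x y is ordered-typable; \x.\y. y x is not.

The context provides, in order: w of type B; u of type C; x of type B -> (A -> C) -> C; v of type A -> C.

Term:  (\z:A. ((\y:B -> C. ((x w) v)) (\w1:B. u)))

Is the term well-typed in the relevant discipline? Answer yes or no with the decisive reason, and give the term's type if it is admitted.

no — z, y, w1 left unused
use counts: w=1; u=1; x=1; v=1; z (λ-bound)=0; y (λ-bound)=0; w1 (λ-bound)=0
use order (left to right): x, w, v, u
typing: well-typed at A -> C
summary: ordered ✗; linear ✗; affine ✓; relevant ✗; unrestricted ✓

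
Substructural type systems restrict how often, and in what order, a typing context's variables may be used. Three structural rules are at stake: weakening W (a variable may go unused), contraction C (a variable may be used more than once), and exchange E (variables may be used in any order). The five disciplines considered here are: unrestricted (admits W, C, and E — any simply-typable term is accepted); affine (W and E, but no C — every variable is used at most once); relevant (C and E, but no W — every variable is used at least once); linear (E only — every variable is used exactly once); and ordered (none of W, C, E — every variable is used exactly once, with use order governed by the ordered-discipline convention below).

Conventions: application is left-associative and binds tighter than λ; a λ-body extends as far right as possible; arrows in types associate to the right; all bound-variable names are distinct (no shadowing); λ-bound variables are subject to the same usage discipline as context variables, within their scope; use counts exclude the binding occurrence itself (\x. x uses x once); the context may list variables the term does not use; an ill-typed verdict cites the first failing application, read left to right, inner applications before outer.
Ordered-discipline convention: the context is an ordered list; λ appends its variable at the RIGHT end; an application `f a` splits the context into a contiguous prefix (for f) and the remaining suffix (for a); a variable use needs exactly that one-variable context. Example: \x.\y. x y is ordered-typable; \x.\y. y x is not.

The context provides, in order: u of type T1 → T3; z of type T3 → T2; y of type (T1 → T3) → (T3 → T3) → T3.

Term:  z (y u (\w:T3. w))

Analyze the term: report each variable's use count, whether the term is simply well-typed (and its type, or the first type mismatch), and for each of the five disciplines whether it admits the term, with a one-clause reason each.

variable uses: u: 1; z: 1; y: 1; w [bound]: 1
order of uses: z, y, u, w
typing: the term checks, with type T2
ordered: ✗, no contiguous prefix/suffix split fits z, y, u, w
linear: ✓, exactly-once usage across u, z, y, w
affine: ✓, none of u, z, y, w used more than once
relevant: ✓, at least one use each (u, z, y, w)
unrestricted: ✓, type-checks (T2) and nothing is barred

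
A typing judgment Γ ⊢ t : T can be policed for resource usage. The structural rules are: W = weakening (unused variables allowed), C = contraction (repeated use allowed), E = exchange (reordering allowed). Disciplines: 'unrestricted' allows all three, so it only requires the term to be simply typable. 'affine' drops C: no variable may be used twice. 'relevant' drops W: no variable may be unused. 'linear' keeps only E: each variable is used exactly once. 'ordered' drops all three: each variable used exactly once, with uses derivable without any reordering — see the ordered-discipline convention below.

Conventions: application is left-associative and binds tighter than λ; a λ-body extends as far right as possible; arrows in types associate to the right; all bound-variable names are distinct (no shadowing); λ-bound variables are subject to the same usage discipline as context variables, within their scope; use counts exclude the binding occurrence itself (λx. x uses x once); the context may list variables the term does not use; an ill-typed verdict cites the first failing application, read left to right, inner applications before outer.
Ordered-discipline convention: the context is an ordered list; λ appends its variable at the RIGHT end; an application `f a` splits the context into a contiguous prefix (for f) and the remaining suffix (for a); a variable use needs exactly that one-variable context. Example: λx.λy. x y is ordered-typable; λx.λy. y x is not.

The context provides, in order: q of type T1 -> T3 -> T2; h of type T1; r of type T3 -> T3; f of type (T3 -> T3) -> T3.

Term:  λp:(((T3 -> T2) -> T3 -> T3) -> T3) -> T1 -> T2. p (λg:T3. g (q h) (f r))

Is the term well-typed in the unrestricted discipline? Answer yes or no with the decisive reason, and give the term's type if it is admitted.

no — not simply typable
usage: q: 1, h: 1, r: 1, f: 1, p (λ-bound): 1, g (λ-bound): 1
uses in reading order: p, g, q, h, f, r
typing: ill-typed: applying a non-function (T3)
summary: ordered ✗ | linear ✗ | affine ✗ | relevant ✗ | unrestricted ✗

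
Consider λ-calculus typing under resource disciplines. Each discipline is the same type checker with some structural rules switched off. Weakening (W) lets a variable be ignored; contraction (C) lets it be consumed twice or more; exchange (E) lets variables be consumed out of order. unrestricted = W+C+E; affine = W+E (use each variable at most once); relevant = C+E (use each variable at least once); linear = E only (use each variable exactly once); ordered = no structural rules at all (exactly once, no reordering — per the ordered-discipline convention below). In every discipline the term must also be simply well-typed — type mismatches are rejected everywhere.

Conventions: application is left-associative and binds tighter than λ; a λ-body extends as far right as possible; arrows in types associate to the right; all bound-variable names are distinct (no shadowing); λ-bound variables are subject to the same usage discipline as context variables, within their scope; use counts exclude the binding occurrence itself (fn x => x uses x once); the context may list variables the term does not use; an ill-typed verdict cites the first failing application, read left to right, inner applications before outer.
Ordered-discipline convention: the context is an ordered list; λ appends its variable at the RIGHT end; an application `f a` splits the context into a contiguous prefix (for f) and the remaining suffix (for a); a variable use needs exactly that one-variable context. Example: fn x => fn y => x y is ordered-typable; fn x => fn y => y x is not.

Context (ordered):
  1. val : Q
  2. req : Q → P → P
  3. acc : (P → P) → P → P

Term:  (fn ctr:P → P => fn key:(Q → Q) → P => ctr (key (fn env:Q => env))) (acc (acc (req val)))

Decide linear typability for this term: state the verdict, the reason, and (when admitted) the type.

no — needs contraction — acc ×2
counts: val: 1×; req: 1×; acc: 2×; ctr (λ-bound): 1×; key (λ-bound): 1×; env (λ-bound): 1×
uses in reading order: ctr, key, env, acc, acc, req, val
typing: the term checks, with type ((Q → Q) → P) → P
all disciplines: ordered ✗ · linear ✗ · affine ✗ · relevant ✓ · unrestricted ✓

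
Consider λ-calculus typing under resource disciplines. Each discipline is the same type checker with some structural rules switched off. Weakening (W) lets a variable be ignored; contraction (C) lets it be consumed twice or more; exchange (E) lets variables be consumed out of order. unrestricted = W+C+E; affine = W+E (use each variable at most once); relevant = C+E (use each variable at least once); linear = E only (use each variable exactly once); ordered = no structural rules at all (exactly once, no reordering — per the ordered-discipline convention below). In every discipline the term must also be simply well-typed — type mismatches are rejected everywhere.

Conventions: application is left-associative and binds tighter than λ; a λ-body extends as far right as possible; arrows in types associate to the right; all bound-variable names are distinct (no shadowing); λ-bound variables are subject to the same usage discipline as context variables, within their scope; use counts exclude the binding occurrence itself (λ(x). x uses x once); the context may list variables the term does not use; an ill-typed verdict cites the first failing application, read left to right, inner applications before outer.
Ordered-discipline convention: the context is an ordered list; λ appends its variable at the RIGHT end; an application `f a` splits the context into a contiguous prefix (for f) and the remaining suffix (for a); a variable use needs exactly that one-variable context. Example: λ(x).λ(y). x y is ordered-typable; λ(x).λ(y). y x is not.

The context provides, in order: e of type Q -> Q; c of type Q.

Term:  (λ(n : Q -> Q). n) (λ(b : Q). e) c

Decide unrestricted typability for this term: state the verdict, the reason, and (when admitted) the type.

no — a type mismatch blocks all five
usage: e ×1, c ×1, n (bound) ×1, b (bound) ×0
left-to-right use order: n, e, c
typing: ill-typed: argument of type Q -> Q -> Q where Q -> Q is required
across the five disciplines: ordered ✗ · linear ✗ · affine ✗ · relevant ✗ · unrestricted ✗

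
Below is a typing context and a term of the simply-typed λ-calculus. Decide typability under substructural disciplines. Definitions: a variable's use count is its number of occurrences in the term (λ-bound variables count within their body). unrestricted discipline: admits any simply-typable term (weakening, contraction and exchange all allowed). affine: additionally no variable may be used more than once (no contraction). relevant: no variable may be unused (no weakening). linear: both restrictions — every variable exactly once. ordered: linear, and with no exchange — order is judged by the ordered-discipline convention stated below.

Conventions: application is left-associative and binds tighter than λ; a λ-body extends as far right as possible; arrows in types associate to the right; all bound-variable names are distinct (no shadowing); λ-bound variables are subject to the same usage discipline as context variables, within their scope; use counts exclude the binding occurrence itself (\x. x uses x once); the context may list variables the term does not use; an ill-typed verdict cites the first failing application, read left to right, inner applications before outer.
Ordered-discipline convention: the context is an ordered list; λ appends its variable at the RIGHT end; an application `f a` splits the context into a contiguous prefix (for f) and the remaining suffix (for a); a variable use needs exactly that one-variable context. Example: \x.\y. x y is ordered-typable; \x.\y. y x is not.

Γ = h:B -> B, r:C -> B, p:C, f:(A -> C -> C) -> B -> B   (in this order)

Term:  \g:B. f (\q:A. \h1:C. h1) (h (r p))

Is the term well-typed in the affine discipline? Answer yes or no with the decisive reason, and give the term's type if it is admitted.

yes — h, r, p, f, g, q, h1: no repeats, contraction unneeded; term : B -> B
variable uses: h=1; r=1; p=1; f=1; g (bound)=0; q (bound)=0; h1 (bound)=1
use order (left to right): f, h1, h, r, p
typing: well-typed at B -> B
per-discipline verdicts: ordered ✗, linear ✗, affine ✓, relevant ✗, unrestricted ✓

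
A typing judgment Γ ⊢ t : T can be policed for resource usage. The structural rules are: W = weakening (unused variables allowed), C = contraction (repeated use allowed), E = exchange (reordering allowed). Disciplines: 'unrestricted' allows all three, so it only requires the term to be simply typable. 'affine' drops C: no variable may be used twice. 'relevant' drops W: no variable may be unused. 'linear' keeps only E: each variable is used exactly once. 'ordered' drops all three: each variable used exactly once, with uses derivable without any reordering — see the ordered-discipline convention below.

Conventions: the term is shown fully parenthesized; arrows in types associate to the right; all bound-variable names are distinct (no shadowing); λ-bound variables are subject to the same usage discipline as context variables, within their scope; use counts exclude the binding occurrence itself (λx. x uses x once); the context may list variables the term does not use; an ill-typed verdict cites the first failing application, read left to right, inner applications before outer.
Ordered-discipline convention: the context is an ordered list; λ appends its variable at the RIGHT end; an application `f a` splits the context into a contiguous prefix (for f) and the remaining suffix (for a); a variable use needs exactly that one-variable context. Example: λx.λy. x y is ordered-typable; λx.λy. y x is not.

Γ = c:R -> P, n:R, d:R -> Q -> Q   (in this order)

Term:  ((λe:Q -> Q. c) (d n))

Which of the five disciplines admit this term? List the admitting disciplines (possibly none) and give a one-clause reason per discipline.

admitted by: affine, unrestricted
use counts: c=1; n=1; d=1; e (bound)=0
left-to-right use order: c, d, n
typing: the term checks, with type R -> P
ordered ✗ (needs weakening: e unused)
linear ✗ (needs weakening: e unused)
affine ✓ (c, n, d, e: no repeats, contraction unneeded)
relevant ✗ (needs weakening: e unused)
unrestricted ✓ (simply typable at R -> P; W, C, E all held)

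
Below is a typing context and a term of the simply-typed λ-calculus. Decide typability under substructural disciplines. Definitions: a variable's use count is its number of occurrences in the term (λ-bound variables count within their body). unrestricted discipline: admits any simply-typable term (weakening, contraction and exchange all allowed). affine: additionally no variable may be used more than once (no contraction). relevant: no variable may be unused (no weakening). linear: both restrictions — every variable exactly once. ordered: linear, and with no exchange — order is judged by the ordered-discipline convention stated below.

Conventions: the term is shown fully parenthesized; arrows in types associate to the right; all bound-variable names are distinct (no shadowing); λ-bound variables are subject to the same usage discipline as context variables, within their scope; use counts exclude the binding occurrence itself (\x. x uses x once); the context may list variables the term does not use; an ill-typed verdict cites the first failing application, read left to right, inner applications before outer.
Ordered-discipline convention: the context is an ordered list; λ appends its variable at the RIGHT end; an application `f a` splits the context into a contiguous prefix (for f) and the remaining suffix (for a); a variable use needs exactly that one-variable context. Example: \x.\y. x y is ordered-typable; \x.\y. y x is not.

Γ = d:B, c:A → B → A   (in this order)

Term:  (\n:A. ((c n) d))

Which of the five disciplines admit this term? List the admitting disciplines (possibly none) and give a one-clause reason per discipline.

admitted by: linear, affine, relevant, unrestricted
use counts: d: 1×, c: 1×, n [bound]: 1×
use order (left to right): c, n, d
typing: well-typed — term : A → A
ordered ✗ (no contiguous prefix/suffix split fits c, n, d)
linear ✓ (each of d, c, n used exactly once)
affine ✓ (d, c, n: no repeats, contraction unneeded)
relevant ✓ (d, c, n: all used, weakening unneeded)
unrestricted ✓ (simply typable at A → A; W, C, E all held)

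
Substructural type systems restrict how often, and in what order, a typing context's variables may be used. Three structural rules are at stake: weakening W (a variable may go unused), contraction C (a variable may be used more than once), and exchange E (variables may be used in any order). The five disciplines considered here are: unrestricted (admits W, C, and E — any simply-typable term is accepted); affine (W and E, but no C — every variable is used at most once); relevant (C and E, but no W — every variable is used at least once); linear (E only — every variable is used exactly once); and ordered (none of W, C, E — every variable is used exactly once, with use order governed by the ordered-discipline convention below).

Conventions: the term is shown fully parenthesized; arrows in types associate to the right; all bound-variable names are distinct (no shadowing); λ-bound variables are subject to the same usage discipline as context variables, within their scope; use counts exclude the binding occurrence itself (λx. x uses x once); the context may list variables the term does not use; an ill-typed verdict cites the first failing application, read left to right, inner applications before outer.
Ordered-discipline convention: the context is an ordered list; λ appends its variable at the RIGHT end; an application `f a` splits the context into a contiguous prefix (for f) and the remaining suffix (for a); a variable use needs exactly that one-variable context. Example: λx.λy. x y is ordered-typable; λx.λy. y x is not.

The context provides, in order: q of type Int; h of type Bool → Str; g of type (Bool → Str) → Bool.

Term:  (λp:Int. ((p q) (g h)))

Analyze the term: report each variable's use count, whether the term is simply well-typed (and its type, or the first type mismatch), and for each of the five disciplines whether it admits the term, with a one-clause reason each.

use counts: q=1; h=1; g=1; p (λ-bound)=1
use order (left to right): p, q, g, h
typing: ill-typed: applying a non-function (Int)
ordered: ✗ — fails simple typing
linear: ✗ — a type mismatch blocks all five
affine: ✗ — the type mismatch rejects it
relevant: ✗ — not simply typable
unrestricted: ✗ — fails simple typing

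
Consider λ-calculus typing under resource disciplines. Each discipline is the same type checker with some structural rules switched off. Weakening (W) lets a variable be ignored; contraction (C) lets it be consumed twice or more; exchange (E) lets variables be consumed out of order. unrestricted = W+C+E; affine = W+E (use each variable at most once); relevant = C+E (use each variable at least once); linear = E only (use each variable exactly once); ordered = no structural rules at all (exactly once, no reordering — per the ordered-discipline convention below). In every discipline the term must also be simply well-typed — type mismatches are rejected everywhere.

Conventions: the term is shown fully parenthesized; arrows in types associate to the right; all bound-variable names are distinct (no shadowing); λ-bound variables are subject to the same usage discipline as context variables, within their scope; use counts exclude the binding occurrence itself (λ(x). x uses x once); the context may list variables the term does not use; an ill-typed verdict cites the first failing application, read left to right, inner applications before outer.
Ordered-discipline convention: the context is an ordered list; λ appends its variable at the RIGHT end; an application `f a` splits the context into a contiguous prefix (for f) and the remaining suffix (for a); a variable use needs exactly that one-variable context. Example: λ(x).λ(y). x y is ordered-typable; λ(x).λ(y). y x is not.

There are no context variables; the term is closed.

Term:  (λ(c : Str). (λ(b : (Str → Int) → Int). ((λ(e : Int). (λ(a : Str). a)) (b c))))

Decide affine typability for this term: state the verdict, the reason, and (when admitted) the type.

no — not simply typable
usage: c (λ-bound) ×1, b (λ-bound) ×1, e (λ-bound) ×0, a (λ-bound) ×1
uses in reading order: a, b, c
typing: ill-typed: an application expects Str → Int but receives Str
summary: ordered ✗; linear ✗; affine ✗; relevant ✗; unrestricted ✗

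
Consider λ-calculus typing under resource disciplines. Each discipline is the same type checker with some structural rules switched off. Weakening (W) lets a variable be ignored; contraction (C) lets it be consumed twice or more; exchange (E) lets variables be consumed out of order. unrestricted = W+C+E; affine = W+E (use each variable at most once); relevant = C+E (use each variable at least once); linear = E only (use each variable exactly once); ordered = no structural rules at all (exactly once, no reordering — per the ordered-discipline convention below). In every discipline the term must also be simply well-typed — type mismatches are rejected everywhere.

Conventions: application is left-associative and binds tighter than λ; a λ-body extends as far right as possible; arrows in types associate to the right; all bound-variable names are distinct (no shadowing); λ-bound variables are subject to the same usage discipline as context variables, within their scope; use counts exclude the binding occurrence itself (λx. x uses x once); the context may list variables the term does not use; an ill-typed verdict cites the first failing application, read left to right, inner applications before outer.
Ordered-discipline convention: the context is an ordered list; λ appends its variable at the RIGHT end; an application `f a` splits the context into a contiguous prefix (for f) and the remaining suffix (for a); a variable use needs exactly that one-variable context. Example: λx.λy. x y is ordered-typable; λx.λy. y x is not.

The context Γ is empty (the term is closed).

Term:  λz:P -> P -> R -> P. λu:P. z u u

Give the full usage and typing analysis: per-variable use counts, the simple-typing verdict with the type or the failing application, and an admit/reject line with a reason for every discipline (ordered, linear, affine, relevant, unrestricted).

usage: z (λ-bound) ×1; u (λ-bound) ×2
use order (left to right): z, u, u
typing: the term checks, with type (P -> P -> R -> P) -> P -> R -> P
ordered: ✗, uses contraction: u ×2
linear: ✗, uses contraction: u ×2
affine: ✗, uses contraction: u ×2
relevant: ✓, at least one use each (z, u)
unrestricted: ✓, well-typed at (P -> P -> R -> P) -> P -> R -> P; no restrictions here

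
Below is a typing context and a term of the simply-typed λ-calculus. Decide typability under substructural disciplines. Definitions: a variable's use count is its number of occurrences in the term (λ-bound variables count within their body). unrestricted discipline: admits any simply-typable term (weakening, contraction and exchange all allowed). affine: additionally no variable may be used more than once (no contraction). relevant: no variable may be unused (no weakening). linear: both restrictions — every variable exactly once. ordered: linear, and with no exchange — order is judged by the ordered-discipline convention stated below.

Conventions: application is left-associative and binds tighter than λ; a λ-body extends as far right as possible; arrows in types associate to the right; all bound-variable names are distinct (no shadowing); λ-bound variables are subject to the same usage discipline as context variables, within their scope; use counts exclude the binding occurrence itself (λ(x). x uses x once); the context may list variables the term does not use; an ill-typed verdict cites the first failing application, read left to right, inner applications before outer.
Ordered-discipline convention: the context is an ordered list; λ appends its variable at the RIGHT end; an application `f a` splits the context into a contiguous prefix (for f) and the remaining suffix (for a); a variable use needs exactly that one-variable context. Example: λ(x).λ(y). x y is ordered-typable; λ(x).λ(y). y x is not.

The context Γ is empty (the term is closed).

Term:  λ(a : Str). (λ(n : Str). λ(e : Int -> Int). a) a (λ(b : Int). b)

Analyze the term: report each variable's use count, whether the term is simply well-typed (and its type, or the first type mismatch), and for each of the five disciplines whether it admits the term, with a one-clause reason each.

variable uses: a (λ-bound): 2; n (λ-bound): 0; e (λ-bound): 0; b (λ-bound): 1
use order (left to right): a, a, b
typing: the term checks, with type Str -> Str
ordered ✗ (uses contraction: a ×2; needs weakening: n, e unused)
linear ✗ (uses contraction: a ×2; needs weakening: n, e unused)
affine ✗ (uses contraction: a ×2)
relevant ✗ (needs weakening: n, e unused)
unrestricted ✓ (type-checks (Str -> Str) and nothing is barred)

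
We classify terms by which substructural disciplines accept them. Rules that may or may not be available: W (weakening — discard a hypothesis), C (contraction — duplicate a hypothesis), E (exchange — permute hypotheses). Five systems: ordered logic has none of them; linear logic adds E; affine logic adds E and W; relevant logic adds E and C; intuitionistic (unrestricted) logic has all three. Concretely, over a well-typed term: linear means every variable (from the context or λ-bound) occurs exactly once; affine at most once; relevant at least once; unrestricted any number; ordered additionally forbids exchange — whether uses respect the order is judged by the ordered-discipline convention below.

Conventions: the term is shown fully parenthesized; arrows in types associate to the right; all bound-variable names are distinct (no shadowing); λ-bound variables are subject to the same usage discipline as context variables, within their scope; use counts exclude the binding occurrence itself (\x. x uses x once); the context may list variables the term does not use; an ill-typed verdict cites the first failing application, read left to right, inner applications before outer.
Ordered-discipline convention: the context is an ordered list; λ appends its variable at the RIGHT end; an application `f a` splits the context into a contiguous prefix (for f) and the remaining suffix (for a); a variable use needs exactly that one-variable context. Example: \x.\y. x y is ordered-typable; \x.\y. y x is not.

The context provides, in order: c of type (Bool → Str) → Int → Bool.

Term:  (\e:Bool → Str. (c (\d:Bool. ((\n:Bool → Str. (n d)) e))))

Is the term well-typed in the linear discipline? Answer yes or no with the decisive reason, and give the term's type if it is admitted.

yes — single use per variable (c, e, d, n); term : (Bool → Str) → Int → Bool
use counts: c=1; e [bound]=1; d [bound]=1; n [bound]=1
uses in reading order: c, n, d, e
typing: well-typed — term : (Bool → Str) → Int → Bool
summary: ordered ✗ · linear ✓ · affine ✓ · relevant ✓ · unrestricted ✓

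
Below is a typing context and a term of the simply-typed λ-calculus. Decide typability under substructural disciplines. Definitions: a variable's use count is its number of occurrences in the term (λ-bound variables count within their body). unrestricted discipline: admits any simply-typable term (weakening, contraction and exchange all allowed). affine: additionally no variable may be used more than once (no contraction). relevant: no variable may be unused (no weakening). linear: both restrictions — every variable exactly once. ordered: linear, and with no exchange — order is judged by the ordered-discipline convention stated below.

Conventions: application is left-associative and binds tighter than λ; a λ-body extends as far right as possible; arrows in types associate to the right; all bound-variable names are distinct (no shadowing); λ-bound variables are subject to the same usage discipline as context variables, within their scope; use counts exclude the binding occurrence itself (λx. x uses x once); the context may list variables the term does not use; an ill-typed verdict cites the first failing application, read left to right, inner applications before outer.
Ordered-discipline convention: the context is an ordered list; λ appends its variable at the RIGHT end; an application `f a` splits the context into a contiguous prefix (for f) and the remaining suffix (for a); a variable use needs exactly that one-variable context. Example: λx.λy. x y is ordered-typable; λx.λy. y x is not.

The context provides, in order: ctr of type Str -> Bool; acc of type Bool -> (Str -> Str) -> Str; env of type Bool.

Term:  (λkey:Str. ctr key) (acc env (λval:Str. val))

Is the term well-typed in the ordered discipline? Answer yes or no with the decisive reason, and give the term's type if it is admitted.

yes — ctr, acc, env, key, val: once each, no exchange needed; term : Bool
use counts: ctr: 1; acc: 1; env: 1; key (λ-bound): 1; val (λ-bound): 1
use order (left to right): ctr, key, acc, env, val
typing: well-typed — term : Bool
summary: ordered ✓ · linear ✓ · affine ✓ · relevant ✓ · unrestricted ✓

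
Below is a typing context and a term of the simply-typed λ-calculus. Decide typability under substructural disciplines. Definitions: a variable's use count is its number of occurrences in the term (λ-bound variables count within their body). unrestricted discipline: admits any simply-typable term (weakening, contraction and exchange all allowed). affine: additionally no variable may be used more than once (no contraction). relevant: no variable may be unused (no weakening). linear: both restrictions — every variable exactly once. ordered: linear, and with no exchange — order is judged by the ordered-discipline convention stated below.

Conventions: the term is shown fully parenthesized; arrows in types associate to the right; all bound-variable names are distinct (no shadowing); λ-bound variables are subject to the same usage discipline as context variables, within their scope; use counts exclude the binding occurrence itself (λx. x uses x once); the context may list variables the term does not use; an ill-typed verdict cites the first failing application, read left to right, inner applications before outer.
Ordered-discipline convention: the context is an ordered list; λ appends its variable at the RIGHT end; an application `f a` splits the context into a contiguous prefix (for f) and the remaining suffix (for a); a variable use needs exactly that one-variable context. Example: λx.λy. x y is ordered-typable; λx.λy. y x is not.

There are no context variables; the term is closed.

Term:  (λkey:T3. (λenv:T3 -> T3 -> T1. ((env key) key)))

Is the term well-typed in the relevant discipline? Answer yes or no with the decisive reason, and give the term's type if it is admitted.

yes — none of key, env goes unused; term : T3 -> (T3 -> T3 -> T1) -> T1
variable uses: key (bound): 2; env (bound): 1
use order (left to right): env, key, key
typing: well-typed — term : T3 -> (T3 -> T3 -> T1) -> T1
across the five disciplines: ordered ✗, linear ✗, affine ✗, relevant ✓, unrestricted ✓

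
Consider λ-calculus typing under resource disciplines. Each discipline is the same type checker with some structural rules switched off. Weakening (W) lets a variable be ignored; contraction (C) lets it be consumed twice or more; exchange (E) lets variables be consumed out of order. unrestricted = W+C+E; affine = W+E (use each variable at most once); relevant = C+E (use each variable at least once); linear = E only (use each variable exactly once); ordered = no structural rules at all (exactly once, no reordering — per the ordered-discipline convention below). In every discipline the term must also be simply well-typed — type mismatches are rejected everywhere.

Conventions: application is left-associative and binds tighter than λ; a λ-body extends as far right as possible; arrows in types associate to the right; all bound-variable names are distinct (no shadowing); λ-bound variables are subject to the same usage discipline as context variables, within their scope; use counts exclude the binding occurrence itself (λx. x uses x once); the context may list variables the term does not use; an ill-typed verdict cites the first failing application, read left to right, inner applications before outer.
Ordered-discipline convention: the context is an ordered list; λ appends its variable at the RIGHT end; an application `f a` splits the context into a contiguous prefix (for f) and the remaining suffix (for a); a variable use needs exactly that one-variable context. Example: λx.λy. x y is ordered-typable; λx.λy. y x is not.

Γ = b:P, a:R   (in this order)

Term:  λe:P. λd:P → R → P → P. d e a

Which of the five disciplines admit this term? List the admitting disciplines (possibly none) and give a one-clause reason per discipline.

accepted by: affine, unrestricted
usage: b ×0, a ×1, e (bound) ×1, d (bound) ×1
uses in reading order: d, e, a
typing: well-typed — term : P → (P → R → P → P) → P → P
ordered ✗ (b left unused)
linear ✗ (b left unused)
affine ✓ (none of b, a, e, d used more than once)
relevant ✗ (b left unused)
unrestricted ✓ (simply typable at P → (P → R → P → P) → P → P; W, C, E all held)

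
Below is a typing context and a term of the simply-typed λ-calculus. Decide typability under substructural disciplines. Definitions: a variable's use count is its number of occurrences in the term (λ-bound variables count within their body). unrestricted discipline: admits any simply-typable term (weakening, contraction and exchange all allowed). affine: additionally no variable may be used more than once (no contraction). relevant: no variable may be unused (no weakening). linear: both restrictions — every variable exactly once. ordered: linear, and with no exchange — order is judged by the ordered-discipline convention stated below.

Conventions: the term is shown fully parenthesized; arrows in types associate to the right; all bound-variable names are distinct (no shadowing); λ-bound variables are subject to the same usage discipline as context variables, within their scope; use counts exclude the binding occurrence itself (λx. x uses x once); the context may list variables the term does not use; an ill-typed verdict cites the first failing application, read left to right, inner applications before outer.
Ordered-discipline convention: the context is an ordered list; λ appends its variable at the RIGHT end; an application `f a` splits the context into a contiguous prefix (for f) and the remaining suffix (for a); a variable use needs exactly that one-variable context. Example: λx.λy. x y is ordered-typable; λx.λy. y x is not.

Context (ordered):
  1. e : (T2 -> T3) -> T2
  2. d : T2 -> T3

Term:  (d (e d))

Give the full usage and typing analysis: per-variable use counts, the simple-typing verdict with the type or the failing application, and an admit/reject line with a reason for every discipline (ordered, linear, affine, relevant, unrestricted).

variable uses: e=1, d=2
left-to-right use order: d, e, d
typing: well-typed at T3
ordered: ✗, d ×2 used more than once (contraction)
linear: ✗, d ×2 used more than once (contraction)
affine: ✗, d ×2 used more than once (contraction)
relevant: ✓, at least one use each (e, d)
unrestricted: ✓, simply typable at T3; W, C, E all held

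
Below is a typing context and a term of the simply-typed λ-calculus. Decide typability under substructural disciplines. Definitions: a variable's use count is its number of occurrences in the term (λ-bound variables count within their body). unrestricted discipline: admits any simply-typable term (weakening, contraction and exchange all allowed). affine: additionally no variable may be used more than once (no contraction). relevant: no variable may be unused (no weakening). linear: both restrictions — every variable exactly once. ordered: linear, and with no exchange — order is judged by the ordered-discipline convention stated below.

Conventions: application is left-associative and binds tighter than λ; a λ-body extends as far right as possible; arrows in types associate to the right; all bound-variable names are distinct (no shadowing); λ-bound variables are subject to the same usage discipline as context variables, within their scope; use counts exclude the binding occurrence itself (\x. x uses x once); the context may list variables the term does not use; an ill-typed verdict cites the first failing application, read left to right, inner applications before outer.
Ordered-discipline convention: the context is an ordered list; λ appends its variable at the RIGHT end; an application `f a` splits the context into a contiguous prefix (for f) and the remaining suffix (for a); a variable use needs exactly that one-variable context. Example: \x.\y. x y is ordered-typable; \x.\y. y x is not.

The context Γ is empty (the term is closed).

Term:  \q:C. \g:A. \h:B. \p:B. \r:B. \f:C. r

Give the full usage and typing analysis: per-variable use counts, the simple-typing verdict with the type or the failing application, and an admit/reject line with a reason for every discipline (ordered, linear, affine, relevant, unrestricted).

use counts: q (bound): 0, g (bound): 0, h (bound): 0, p (bound): 0, r (bound): 1, f (bound): 0
left-to-right use order: r
typing: well-typed at C → A → B → B → B → C → B
ordered: ✗, needs weakening: q, g, h, p, f unused
linear: ✗, needs weakening: q, g, h, p, f unused
affine: ✓, none of q, g, h, p, r, f used more than once
relevant: ✗, needs weakening: q, g, h, p, f unused
unrestricted: ✓, well-typed at C → A → B → B → B → C → B; no restrictions here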